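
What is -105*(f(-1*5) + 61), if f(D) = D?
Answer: -5880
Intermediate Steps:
-105*(f(-1*5) + 61) = -105*(-1*5 + 61) = -105*(-5 + 61) = -105*56 = -5880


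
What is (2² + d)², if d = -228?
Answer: 50176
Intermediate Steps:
(2² + d)² = (2² - 228)² = (4 - 228)² = (-224)² = 50176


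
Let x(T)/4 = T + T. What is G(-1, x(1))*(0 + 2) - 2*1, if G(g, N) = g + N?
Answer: 12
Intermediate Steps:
x(T) = 8*T (x(T) = 4*(T + T) = 4*(2*T) = 8*T)
G(g, N) = N + g
G(-1, x(1))*(0 + 2) - 2*1 = (8*1 - 1)*(0 + 2) - 2*1 = (8 - 1)*2 - 2 = 7*2 - 2 = 14 - 2 = 12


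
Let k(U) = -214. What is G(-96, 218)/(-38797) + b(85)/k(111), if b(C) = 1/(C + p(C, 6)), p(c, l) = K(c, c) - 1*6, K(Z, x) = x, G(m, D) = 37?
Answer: -1337349/1361619512 ≈ -0.00098217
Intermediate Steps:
p(c, l) = -6 + c (p(c, l) = c - 1*6 = c - 6 = -6 + c)
b(C) = 1/(-6 + 2*C) (b(C) = 1/(C + (-6 + C)) = 1/(-6 + 2*C))
G(-96, 218)/(-38797) + b(85)/k(111) = 37/(-38797) + (1/(2*(-3 + 85)))/(-214) = 37*(-1/38797) + ((½)/82)*(-1/214) = -37/38797 + ((½)*(1/82))*(-1/214) = -37/38797 + (1/164)*(-1/214) = -37/38797 - 1/35096 = -1337349/1361619512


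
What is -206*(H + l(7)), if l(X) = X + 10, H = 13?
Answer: -6180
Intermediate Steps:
l(X) = 10 + X
-206*(H + l(7)) = -206*(13 + (10 + 7)) = -206*(13 + 17) = -206*30 = -6180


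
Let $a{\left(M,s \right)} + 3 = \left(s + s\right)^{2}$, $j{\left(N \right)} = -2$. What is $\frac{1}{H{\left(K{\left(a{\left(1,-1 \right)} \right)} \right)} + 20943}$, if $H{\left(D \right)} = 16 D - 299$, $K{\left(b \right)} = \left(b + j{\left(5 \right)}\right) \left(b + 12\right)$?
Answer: $\frac{1}{20436} \approx 4.8933 \cdot 10^{-5}$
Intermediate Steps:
$a{\left(M,s \right)} = -3 + 4 s^{2}$ ($a{\left(M,s \right)} = -3 + \left(s + s\right)^{2} = -3 + \left(2 s\right)^{2} = -3 + 4 s^{2}$)
$K{\left(b \right)} = \left(-2 + b\right) \left(12 + b\right)$ ($K{\left(b \right)} = \left(b - 2\right) \left(b + 12\right) = \left(-2 + b\right) \left(12 + b\right)$)
$H{\left(D \right)} = -299 + 16 D$
$\frac{1}{H{\left(K{\left(a{\left(1,-1 \right)} \right)} \right)} + 20943} = \frac{1}{\left(-299 + 16 \left(-24 + \left(-3 + 4 \left(-1\right)^{2}\right)^{2} + 10 \left(-3 + 4 \left(-1\right)^{2}\right)\right)\right) + 20943} = \frac{1}{\left(-299 + 16 \left(-24 + \left(-3 + 4 \cdot 1\right)^{2} + 10 \left(-3 + 4 \cdot 1\right)\right)\right) + 20943} = \frac{1}{\left(-299 + 16 \left(-24 + \left(-3 + 4\right)^{2} + 10 \left(-3 + 4\right)\right)\right) + 20943} = \frac{1}{\left(-299 + 16 \left(-24 + 1^{2} + 10 \cdot 1\right)\right) + 20943} = \frac{1}{\left(-299 + 16 \left(-24 + 1 + 10\right)\right) + 20943} = \frac{1}{\left(-299 + 16 \left(-13\right)\right) + 20943} = \frac{1}{\left(-299 - 208\right) + 20943} = \frac{1}{-507 + 20943} = \frac{1}{20436}$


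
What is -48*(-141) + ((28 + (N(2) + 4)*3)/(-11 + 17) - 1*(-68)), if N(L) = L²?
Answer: 20534/3 ≈ 6844.7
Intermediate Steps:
-48*(-141) + ((28 + (N(2) + 4)*3)/(-11 + 17) - 1*(-68)) = -48*(-141) + ((28 + (2² + 4)*3)/(-11 + 17) - 1*(-68)) = 6768 + ((28 + (4 + 4)*3)/6 + 68) = 6768 + ((28 + 8*3)*(⅙) + 68) = 6768 + ((28 + 24)*(⅙) + 68) = 6768 + (52*(⅙) + 68) = 6768 + (26/3 + 68) = 6768 + 230/3 = 20534/3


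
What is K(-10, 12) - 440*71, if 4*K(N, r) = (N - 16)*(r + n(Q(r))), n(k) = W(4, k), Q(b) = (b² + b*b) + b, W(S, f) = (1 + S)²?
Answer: -62961/2 ≈ -31481.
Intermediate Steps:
Q(b) = b + 2*b² (Q(b) = (b² + b²) + b = 2*b² + b = b + 2*b²)
n(k) = 25 (n(k) = (1 + 4)² = 5² = 25)
K(N, r) = (-16 + N)*(25 + r)/4 (K(N, r) = ((N - 16)*(r + 25))/4 = ((-16 + N)*(25 + r))/4 = (-16 + N)*(25 + r)/4)
K(-10, 12) - 440*71 = (-100 - 4*12 + (25/4)*(-10) + (¼)*(-10)*12) - 440*71 = (-100 - 48 - 125/2 - 30) - 31240 = -481/2 - 31240 = -62961/2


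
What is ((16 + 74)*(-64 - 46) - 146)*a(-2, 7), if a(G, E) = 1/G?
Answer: 5023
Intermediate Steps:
((16 + 74)*(-64 - 46) - 146)*a(-2, 7) = ((16 + 74)*(-64 - 46) - 146)/(-2) = (90*(-110) - 146)*(-½) = (-9900 - 146)*(-½) = -10046*(-½) = 5023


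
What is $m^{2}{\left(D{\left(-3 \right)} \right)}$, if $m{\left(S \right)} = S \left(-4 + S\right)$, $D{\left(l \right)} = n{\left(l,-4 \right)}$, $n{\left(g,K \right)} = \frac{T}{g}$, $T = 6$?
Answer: $144$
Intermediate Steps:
$n{\left(g,K \right)} = \frac{6}{g}$
$D{\left(l \right)} = \frac{6}{l}$
$m^{2}{\left(D{\left(-3 \right)} \right)} = \left(\frac{6}{-3} \left(-4 + \frac{6}{-3}\right)\right)^{2} = \left(6 \left(- \frac{1}{3}\right) \left(-4 + 6 \left(- \frac{1}{3}\right)\right)\right)^{2} = \left(- 2 \left(-4 - 2\right)\right)^{2} = \left(\left(-2\right) \left(-6\right)\right)^{2} = 12^{2} = 144$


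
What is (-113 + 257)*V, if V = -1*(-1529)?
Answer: 220176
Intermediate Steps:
V = 1529
(-113 + 257)*V = (-113 + 257)*1529 = 144*1529 = 220176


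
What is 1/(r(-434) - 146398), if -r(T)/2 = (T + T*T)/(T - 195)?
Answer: -629/91708498 ≈ -6.8587e-6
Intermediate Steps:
r(T) = -2*(T + T**2)/(-195 + T) (r(T) = -2*(T + T*T)/(T - 195) = -2*(T + T**2)/(-195 + T))
1/(r(-434) - 146398) = 1/(-2*(-434)*(1 - 434)/(-195 - 434) - 146398) = 1/(-2*(-434)*(-433)/(-629) - 146398) = 1/(-2*(-434)*(-1/629)*(-433) - 146398) = 1/(375844/629 - 146398) = 1/(-91708498/629) = -629/91708498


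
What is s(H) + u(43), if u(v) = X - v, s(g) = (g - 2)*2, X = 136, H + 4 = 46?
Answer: 173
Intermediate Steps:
H = 42 (H = -4 + 46 = 42)
s(g) = -4 + 2*g (s(g) = (-2 + g)*2 = -4 + 2*g)
u(v) = 136 - v
s(H) + u(43) = (-4 + 2*42) + (136 - 1*43) = (-4 + 84) + (136 - 43) = 80 + 93 = 173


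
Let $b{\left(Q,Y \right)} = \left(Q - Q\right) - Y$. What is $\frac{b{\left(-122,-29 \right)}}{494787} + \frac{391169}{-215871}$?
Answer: $- \frac{64513025248}{35603388159} \approx -1.812$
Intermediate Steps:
$b{\left(Q,Y \right)} = - Y$ ($b{\left(Q,Y \right)} = 0 - Y = - Y$)
$\frac{b{\left(-122,-29 \right)}}{494787} + \frac{391169}{-215871} = \frac{\left(-1\right) \left(-29\right)}{494787} + \frac{391169}{-215871} = 29 \cdot \frac{1}{494787} + 391169 \left(- \frac{1}{215871}\right) = \frac{29}{494787} - \frac{391169}{215871} = - \frac{64513025248}{35603388159}$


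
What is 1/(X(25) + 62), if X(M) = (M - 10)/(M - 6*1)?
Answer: 19/1193 ≈ 0.015926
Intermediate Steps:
X(M) = (-10 + M)/(-6 + M) (X(M) = (-10 + M)/(M - 6) = (-10 + M)/(-6 + M))
1/(X(25) + 62) = 1/((-10 + 25)/(-6 + 25) + 62) = 1/(15/19 + 62) = 1/(1193/19) = 19/1193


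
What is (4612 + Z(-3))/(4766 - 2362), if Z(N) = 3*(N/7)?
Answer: 32275/16828 ≈ 1.9179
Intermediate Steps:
Z(N) = 3*N/7 (Z(N) = 3*(N*(⅐)) = 3*(N/7) = 3*N/7)
(4612 + Z(-3))/(4766 - 2362) = (4612 + (3/7)*(-3))/(4766 - 2362) = (4612 - 9/7)/2404 = (32275/7)*(1/2404) = 32275/16828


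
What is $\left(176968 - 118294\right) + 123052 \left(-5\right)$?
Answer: $-556586$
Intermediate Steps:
$\left(176968 - 118294\right) + 123052 \left(-5\right) = \left(176968 - 118294\right) - 615260 = 58674 - 615260 = -556586$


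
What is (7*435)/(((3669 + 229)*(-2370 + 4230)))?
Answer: 203/483352 ≈ 0.00041998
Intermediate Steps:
(7*435)/(((3669 + 229)*(-2370 + 4230))) = 3045/((3898*1860)) = 3045/7250280 = 3045*(1/7250280) = 203/483352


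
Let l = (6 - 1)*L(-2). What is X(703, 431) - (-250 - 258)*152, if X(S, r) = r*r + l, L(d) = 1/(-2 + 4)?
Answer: 525959/2 ≈ 2.6298e+5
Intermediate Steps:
L(d) = ½ (L(d) = 1/2 = ½)
l = 5/2 (l = (6 - 1)*(½) = 5*(½) = 5/2 ≈ 2.5000)
X(S, r) = 5/2 + r² (X(S, r) = r*r + 5/2 = r² + 5/2 = 5/2 + r²)
X(703, 431) - (-250 - 258)*152 = (5/2 + 431²) - (-250 - 258)*152 = (5/2 + 185761) - (-508)*152 = 371527/2 - 1*(-77216) = 371527/2 + 77216 = 525959/2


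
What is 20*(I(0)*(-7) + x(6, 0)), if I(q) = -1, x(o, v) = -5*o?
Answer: -460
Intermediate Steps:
20*(I(0)*(-7) + x(6, 0)) = 20*(-1*(-7) - 5*6) = 20*(7 - 30) = 20*(-23) = -460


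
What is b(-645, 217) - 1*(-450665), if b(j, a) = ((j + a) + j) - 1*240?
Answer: 449352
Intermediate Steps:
b(j, a) = -240 + a + 2*j (b(j, a) = ((a + j) + j) - 240 = (a + 2*j) - 240 = -240 + a + 2*j)
b(-645, 217) - 1*(-450665) = (-240 + 217 + 2*(-645)) - 1*(-450665) = (-240 + 217 - 1290) + 450665 = -1313 + 450665 = 449352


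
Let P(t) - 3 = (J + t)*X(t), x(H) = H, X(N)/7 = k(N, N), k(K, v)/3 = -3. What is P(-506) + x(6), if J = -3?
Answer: 32076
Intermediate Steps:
k(K, v) = -9 (k(K, v) = 3*(-3) = -9)
X(N) = -63 (X(N) = 7*(-9) = -63)
P(t) = 192 - 63*t (P(t) = 3 + (-3 + t)*(-63) = 3 + (189 - 63*t) = 192 - 63*t)
P(-506) + x(6) = (192 - 63*(-506)) + 6 = (192 + 31878) + 6 = 32070 + 6 = 32076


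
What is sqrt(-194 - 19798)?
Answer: 14*I*sqrt(102) ≈ 141.39*I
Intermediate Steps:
sqrt(-194 - 19798) = sqrt(-19992) = 14*I*sqrt(102)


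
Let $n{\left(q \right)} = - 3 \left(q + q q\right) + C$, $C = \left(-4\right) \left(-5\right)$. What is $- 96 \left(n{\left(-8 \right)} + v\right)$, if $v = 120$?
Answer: $2688$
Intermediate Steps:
$C = 20$
$n{\left(q \right)} = 20 - 3 q - 3 q^{2}$ ($n{\left(q \right)} = - 3 \left(q + q q\right) + 20 = - 3 \left(q + q^{2}\right) + 20 = \left(- 3 q - 3 q^{2}\right) + 20 = 20 - 3 q - 3 q^{2}$)
$- 96 \left(n{\left(-8 \right)} + v\right) = - 96 \left(\left(20 - -24 - 3 \left(-8\right)^{2}\right) + 120\right) = - 96 \left(\left(20 + 24 - 192\right) + 120\right) = - 96 \left(-148 + 120\right) = \left(-96\right) \left(-28\right) = 2688$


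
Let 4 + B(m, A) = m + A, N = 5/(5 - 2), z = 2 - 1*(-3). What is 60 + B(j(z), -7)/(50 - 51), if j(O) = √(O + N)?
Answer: 71 - 2*√15/3 ≈ 68.418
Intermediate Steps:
z = 5 (z = 2 + 3 = 5)
N = 5/3 ≈ 1.6667
j(O) = √(5/3 + O) (j(O) = √(O + 5/3) = √(5/3 + O))
B(m, A) = -4 + A + m (B(m, A) = -4 + (m + A) = -4 + (A + m) = -4 + A + m)
60 + B(j(z), -7)/(50 - 51) = 60 + (-4 - 7 + √(15 + 9*5)/3)/(50 - 51) = 60 + (-4 - 7 + √(15 + 45)/3)/(-1) = 60 + (-4 - 7 + √60/3)*(-1) = 60 + (-4 - 7 + (2*√15)/3)*(-1) = 60 + (-4 - 7 + 2*√15/3)*(-1) = 60 + (-11 + 2*√15/3)*(-1) = 60 + (11 - 2*√15/3) = 71 - 2*√15/3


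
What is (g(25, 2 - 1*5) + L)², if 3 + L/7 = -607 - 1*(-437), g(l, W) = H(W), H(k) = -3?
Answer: 1473796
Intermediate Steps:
g(l, W) = -3
L = -1211 (L = -21 + 7*(-607 - 1*(-437)) = -21 + 7*(-607 + 437) = -21 + 7*(-170) = -21 - 1190 = -1211)
(g(25, 2 - 1*5) + L)² = (-3 - 1211)² = (-1214)² = 1473796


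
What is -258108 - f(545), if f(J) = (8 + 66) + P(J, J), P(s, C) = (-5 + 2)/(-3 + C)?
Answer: -139934641/542 ≈ -2.5818e+5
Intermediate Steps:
P(s, C) = -3/(-3 + C)
f(J) = 74 - 3/(-3 + J) (f(J) = (8 + 66) - 3/(-3 + J) = 74 - 3/(-3 + J))
-258108 - f(545) = -258108 - (-225 + 74*545)/(-3 + 545) = -258108 - (-225 + 40330)/542 = -258108 - 40105/542 = -139934641/542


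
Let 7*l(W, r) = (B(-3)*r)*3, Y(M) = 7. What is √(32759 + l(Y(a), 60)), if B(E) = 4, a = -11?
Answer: √1610231/7 ≈ 181.28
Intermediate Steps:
l(W, r) = 12*r/7 (l(W, r) = ((4*r)*3)/7 = (12*r)/7 = 12*r/7)
√(32759 + l(Y(a), 60)) = √(32759 + (12/7)*60) = √(32759 + 720/7) = √(230033/7) = √1610231/7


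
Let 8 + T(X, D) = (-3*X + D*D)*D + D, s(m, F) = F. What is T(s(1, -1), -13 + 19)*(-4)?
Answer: -928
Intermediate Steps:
T(X, D) = -8 + D + D*(D² - 3*X) (T(X, D) = -8 + ((-3*X + D*D)*D + D) = -8 + ((-3*X + D²)*D + D) = -8 + ((D² - 3*X)*D + D) = -8 + (D*(D² - 3*X) + D) = -8 + (D + D*(D² - 3*X)) = -8 + D + D*(D² - 3*X))
T(s(1, -1), -13 + 19)*(-4) = (-8 + (-13 + 19) + (-13 + 19)³ - 3*(-13 + 19)*(-1))*(-4) = (-8 + 6 + 6³ - 3*6*(-1))*(-4) = (-8 + 6 + 216 + 18)*(-4) = 232*(-4) = -928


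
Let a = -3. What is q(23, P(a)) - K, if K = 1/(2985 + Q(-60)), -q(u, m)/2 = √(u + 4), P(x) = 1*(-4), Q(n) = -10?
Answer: -1/2975 - 6*√3 ≈ -10.393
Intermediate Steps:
P(x) = -4
q(u, m) = -2*√(4 + u) (q(u, m) = -2*√(u + 4) = -2*√(4 + u))
K = 1/2975 (K = 1/(2985 - 10) = 1/2975 ≈ 0.00033613)
q(23, P(a)) - K = -2*√(4 + 23) - 1*1/2975 = -6*√3 - 1/2975 = -1/2975 - 6*√3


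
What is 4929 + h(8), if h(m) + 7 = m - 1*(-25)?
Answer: 4955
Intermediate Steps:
h(m) = 18 + m (h(m) = -7 + (m - 1*(-25)) = -7 + (m + 25) = -7 + (25 + m) = 18 + m)
4929 + h(8) = 4929 + (18 + 8) = 4929 + 26 = 4955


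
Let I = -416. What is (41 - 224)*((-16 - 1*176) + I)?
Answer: 111264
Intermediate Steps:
(41 - 224)*((-16 - 1*176) + I) = (41 - 224)*((-16 - 1*176) - 416) = -183*((-16 - 176) - 416) = -183*(-192 - 416) = -183*(-608) = 111264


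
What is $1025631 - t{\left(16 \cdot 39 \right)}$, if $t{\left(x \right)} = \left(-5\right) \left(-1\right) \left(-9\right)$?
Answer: $1025676$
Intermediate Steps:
$t{\left(x \right)} = -45$ ($t{\left(x \right)} = 5 \left(-9\right) = -45$)
$1025631 - t{\left(16 \cdot 39 \right)} = 1025631 - -45 = 1025631 + 45 = 1025676$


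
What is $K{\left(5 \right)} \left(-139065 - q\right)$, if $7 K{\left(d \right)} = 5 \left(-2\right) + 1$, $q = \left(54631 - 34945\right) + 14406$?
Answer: $\frac{1558413}{7} \approx 2.2263 \cdot 10^{5}$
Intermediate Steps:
$q = 34092$ ($q = 19686 + 14406 = 34092$)
$K{\left(d \right)} = - \frac{9}{7}$ ($K{\left(d \right)} = \frac{5 \left(-2\right) + 1}{7} = \frac{-10 + 1}{7} = \frac{1}{7} \left(-9\right) = - \frac{9}{7}$)
$K{\left(5 \right)} \left(-139065 - q\right) = - \frac{9 \left(-139065 - 34092\right)}{7} = \left(- \frac{9}{7}\right) \left(-173157\right) = \frac{1558413}{7}$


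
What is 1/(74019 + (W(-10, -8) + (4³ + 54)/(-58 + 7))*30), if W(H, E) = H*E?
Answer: 17/1297943 ≈ 1.3098e-5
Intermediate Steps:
W(H, E) = E*H
1/(74019 + (W(-10, -8) + (4³ + 54)/(-58 + 7))*30) = 1/(74019 + (-8*(-10) + (4³ + 54)/(-58 + 7))*30) = 1/(74019 + (80 + (64 + 54)/(-51))*30) = 1/(74019 + (80 + 118*(-1/51))*30) = 1/(74019 + (80 - 118/51)*30) = 1/(74019 + (3962/51)*30) = 1/(74019 + 39620/17) = 1/(1297943/17) = 17/1297943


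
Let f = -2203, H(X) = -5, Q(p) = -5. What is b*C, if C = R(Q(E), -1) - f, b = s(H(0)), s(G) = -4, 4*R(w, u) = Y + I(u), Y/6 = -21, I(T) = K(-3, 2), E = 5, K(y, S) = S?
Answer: -8688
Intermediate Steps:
I(T) = 2
Y = -126 (Y = 6*(-21) = -126)
R(w, u) = -31 (R(w, u) = (-126 + 2)/4 = (¼)*(-124) = -31)
b = -4
C = 2172 (C = -31 - 1*(-2203) = -31 + 2203 = 2172)
b*C = -4*2172 = -8688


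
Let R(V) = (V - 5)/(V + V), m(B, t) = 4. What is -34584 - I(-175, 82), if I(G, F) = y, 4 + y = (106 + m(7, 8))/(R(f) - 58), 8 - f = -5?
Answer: -2593357/75 ≈ -34578.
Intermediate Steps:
f = 13 (f = 8 - 1*(-5) = 8 + 5 = 13)
R(V) = (-5 + V)/(2*V) (R(V) = (-5 + V)/((2*V)) = (-5 + V)*(1/(2*V)) = (-5 + V)/(2*V))
y = -443/75 (y = -4 + (106 + 4)/((½)*(-5 + 13)/13 - 58) = -4 + 110/((½)*(1/13)*8 - 58) = -4 + 110/(4/13 - 58) = -4 + 110/(-750/13) = -4 + 110*(-13/750) = -4 - 143/75 = -443/75 ≈ -5.9067)
I(G, F) = -443/75
-34584 - I(-175, 82) = -34584 - 1*(-443/75) = -34584 + 443/75 = -2593357/75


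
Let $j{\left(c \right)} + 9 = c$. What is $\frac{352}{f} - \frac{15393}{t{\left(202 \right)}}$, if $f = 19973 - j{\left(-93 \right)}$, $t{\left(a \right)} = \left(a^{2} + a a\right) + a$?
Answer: $- \frac{1698287}{9953550} \approx -0.17062$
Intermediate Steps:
$t{\left(a \right)} = a + 2 a^{2}$ ($t{\left(a \right)} = \left(a^{2} + a^{2}\right) + a = 2 a^{2} + a = a + 2 a^{2}$)
$j{\left(c \right)} = -9 + c$
$f = 20075$ ($f = 19973 - \left(-9 - 93\right) = 19973 - -102 = 19973 + 102 = 20075$)
$\frac{352}{f} - \frac{15393}{t{\left(202 \right)}} = \frac{352}{20075} - \frac{15393}{202 \left(1 + 2 \cdot 202\right)} = 352 \cdot \frac{1}{20075} - \frac{15393}{202 \left(1 + 404\right)} = \frac{32}{1825} - \frac{15393}{202 \cdot 405} = \frac{32}{1825} - \frac{15393}{81810} = \frac{32}{1825} - \frac{5131}{27270} = - \frac{1698287}{9953550}$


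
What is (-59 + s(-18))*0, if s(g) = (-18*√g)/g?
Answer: 0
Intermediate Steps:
s(g) = -18/√g
(-59 + s(-18))*0 = (-59 - (-3)*I*√2)*0 = (-59 + 3*I*√2)*0 = 0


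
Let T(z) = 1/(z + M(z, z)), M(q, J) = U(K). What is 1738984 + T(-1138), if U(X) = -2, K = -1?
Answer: 1982441759/1140 ≈ 1.7390e+6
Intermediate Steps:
M(q, J) = -2
T(z) = 1/(-2 + z) (T(z) = 1/(z - 2) = 1/(-2 + z))
1738984 + T(-1138) = 1738984 + 1/(-2 - 1138) = 1738984 + 1/(-1140) = 1738984 - 1/1140 = 1982441759/1140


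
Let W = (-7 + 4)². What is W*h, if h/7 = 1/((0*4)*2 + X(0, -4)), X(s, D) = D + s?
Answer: -63/4 ≈ -15.750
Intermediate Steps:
W = 9 (W = (-3)² = 9)
h = -7/4 (h = 7/((0*4)*2 + (-4 + 0)) = 7/(0*2 - 4) = 7/(0 - 4) = 7/(-4) = 7*(-¼) = -7/4 ≈ -1.7500)
W*h = 9*(-7/4) = -63/4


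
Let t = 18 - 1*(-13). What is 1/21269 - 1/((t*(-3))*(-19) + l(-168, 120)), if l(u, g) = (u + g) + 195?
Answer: -19355/40708866 ≈ -0.00047545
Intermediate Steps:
l(u, g) = 195 + g + u (l(u, g) = (g + u) + 195 = 195 + g + u)
t = 31 (t = 18 + 13 = 31)
1/21269 - 1/((t*(-3))*(-19) + l(-168, 120)) = 1/21269 - 1/((31*(-3))*(-19) + (195 + 120 - 168)) = 1/21269 - 1/(-93*(-19) + 147) = 1/21269 - 1/(1767 + 147) = 1/21269 - 1/1914 = -19355/40708866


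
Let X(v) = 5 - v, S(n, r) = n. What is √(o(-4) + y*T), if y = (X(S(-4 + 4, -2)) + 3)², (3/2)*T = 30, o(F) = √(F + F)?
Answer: √(1280 + 2*I*√2) ≈ 35.777 + 0.0395*I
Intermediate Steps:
o(F) = √2*√F (o(F) = √(2*F) = √2*√F)
T = 20 (T = (⅔)*30 = 20)
y = 64 (y = ((5 - (-4 + 4)) + 3)² = ((5 - 1*0) + 3)² = ((5 + 0) + 3)² = (5 + 3)² = 8² = 64)
√(o(-4) + y*T) = √(√2*√(-4) + 64*20) = √(√2*(2*I) + 1280) = √(2*I*√2 + 1280) = √(1280 + 2*I*√2)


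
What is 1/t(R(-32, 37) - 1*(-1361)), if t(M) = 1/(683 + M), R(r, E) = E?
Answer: 2081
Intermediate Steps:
1/t(R(-32, 37) - 1*(-1361)) = 1/(1/(683 + (37 - 1*(-1361)))) = 1/(1/(683 + (37 + 1361))) = 1/(1/(683 + 1398)) = 1/(1/2081) = 2081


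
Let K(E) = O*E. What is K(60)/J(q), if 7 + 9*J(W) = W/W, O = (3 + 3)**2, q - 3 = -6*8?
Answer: -3240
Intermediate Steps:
q = -45 (q = 3 - 6*8 = 3 - 48 = -45)
O = 36 (O = 6**2 = 36)
J(W) = -2/3 (J(W) = -7/9 + (W/W)/9 = -7/9 + (1/9)*1 = -7/9 + 1/9 = -2/3)
K(E) = 36*E
K(60)/J(q) = (36*60)/(-2/3) = 2160*(-3/2) = -3240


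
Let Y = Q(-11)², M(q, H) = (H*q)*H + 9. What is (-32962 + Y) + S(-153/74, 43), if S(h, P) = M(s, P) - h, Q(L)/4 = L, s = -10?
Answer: -3663365/74 ≈ -49505.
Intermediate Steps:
Q(L) = 4*L
M(q, H) = 9 + q*H² (M(q, H) = q*H² + 9 = 9 + q*H²)
Y = 1936 (Y = (4*(-11))² = (-44)² = 1936)
S(h, P) = 9 - h - 10*P² (S(h, P) = (9 - 10*P²) - h = 9 - h - 10*P²)
(-32962 + Y) + S(-153/74, 43) = (-32962 + 1936) + (9 - (-153)/74 - 10*43²) = -31026 + (9 - (-153)/74 - 10*1849) = -31026 + (9 - 1*(-153/74) - 18490) = -31026 + (9 + 153/74 - 18490) = -31026 - 1367441/74 = -3663365/74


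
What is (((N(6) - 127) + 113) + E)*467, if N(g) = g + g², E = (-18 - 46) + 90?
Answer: 25218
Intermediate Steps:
E = 26 (E = -64 + 90 = 26)
(((N(6) - 127) + 113) + E)*467 = (((6*(1 + 6) - 127) + 113) + 26)*467 = (((6*7 - 127) + 113) + 26)*467 = (((42 - 127) + 113) + 26)*467 = ((-85 + 113) + 26)*467 = (28 + 26)*467 = 54*467 = 25218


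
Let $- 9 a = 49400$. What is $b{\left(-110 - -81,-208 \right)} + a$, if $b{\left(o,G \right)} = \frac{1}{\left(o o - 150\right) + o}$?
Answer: $- \frac{32702791}{5958} \approx -5488.9$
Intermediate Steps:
$a = - \frac{49400}{9}$ ($a = \left(- \frac{1}{9}\right) 49400 = - \frac{49400}{9} \approx -5488.9$)
$b{\left(o,G \right)} = \frac{1}{-150 + o + o^{2}}$ ($b{\left(o,G \right)} = \frac{1}{\left(o^{2} - 150\right) + o} = \frac{1}{\left(-150 + o^{2}\right) + o} = \frac{1}{-150 + o + o^{2}}$)
$b{\left(-110 - -81,-208 \right)} + a = \frac{1}{-150 - 29 + \left(-110 - -81\right)^{2}} - \frac{49400}{9} = \frac{1}{-150 + \left(-110 + 81\right) + \left(-110 + 81\right)^{2}} - \frac{49400}{9} = \frac{1}{-150 - 29 + \left(-29\right)^{2}} - \frac{49400}{9} = \frac{1}{-150 - 29 + 841} - \frac{49400}{9} = \frac{1}{662} - \frac{49400}{9} = - \frac{32702791}{5958}$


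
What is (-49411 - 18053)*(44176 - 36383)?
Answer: -525746952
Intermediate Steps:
(-49411 - 18053)*(44176 - 36383) = -67464*7793 = -525746952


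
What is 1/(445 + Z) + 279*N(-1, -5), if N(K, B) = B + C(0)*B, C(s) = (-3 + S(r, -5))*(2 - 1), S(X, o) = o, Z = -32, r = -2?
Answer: 4032946/413 ≈ 9765.0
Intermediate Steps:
C(s) = -8 (C(s) = (-3 - 5)*(2 - 1) = -8*1 = -8)
N(K, B) = -7*B (N(K, B) = B - 8*B = -7*B)
1/(445 + Z) + 279*N(-1, -5) = 1/(445 - 32) + 279*(-7*(-5)) = 1/413 + 279*35 = 1/413 + 9765 = 4032946/413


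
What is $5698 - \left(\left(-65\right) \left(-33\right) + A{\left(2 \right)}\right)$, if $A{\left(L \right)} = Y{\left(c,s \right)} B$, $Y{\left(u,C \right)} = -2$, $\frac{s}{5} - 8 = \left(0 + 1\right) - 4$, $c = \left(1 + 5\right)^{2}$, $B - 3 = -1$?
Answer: $3557$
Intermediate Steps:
$B = 2$ ($B = 3 - 1 = 2$)
$c = 36$ ($c = 6^{2} = 36$)
$s = 25$ ($s = 40 + 5 \left(\left(0 + 1\right) - 4\right) = 40 + 5 \left(1 - 4\right) = 40 + 5 \left(-3\right) = 40 - 15 = 25$)
$A{\left(L \right)} = -4$ ($A{\left(L \right)} = \left(-2\right) 2 = -4$)
$5698 - \left(\left(-65\right) \left(-33\right) + A{\left(2 \right)}\right) = 5698 - \left(\left(-65\right) \left(-33\right) - 4\right) = 5698 - \left(2145 - 4\right) = 5698 - 2141 = 3557$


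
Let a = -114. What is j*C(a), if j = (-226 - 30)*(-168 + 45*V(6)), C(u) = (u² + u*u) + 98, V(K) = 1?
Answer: 821521920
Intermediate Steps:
C(u) = 98 + 2*u² (C(u) = (u² + u²) + 98 = 2*u² + 98 = 98 + 2*u²)
j = 31488 (j = (-226 - 30)*(-168 + 45*1) = -256*(-168 + 45) = -256*(-123) = 31488)
j*C(a) = 31488*(98 + 2*(-114)²) = 31488*(98 + 2*12996) = 31488*(98 + 25992) = 31488*26090 = 821521920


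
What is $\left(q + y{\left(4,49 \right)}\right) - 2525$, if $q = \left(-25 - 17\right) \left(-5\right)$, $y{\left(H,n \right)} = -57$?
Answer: $-2372$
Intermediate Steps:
$q = 210$ ($q = \left(-42\right) \left(-5\right) = 210$)
$\left(q + y{\left(4,49 \right)}\right) - 2525 = \left(210 - 57\right) - 2525 = 153 - 2525 = -2372$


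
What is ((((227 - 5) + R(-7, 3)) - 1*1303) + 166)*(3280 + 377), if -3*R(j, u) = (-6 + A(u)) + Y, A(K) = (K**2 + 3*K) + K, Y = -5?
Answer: -3358345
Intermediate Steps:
A(K) = K**2 + 4*K
R(j, u) = 11/3 - u*(4 + u)/3 (R(j, u) = -((-6 + u*(4 + u)) - 5)/3 = -(-11 + u*(4 + u))/3 = 11/3 - u*(4 + u)/3)
((((227 - 5) + R(-7, 3)) - 1*1303) + 166)*(3280 + 377) = ((((227 - 5) + (11/3 - 1/3*3*(4 + 3))) - 1*1303) + 166)*(3280 + 377) = (((222 + (11/3 - 1/3*3*7)) - 1303) + 166)*3657 = (((222 + (11/3 - 7)) - 1303) + 166)*3657 = (((222 - 10/3) - 1303) + 166)*3657 = ((656/3 - 1303) + 166)*3657 = (-3253/3 + 166)*3657 = -2755/3*3657 = -3358345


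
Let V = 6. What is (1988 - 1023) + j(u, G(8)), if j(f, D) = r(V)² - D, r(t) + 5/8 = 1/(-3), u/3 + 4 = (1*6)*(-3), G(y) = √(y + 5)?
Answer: 556369/576 - √13 ≈ 962.31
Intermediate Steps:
G(y) = √(5 + y)
u = -66 (u = -12 + 3*((1*6)*(-3)) = -12 + 3*(6*(-3)) = -12 + 3*(-18) = -12 - 54 = -66)
r(t) = -23/24 (r(t) = -5/8 + 1/(-3) = -5/8 - ⅓ = -23/24)
j(f, D) = 529/576 - D (j(f, D) = (-23/24)² - D = 529/576 - D)
(1988 - 1023) + j(u, G(8)) = (1988 - 1023) + (529/576 - √(5 + 8)) = 965 + (529/576 - √13) = 556369/576 - √13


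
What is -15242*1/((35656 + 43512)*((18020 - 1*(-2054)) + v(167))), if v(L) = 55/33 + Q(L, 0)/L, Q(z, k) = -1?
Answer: -3818121/398132151104 ≈ -9.5901e-6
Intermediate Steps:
v(L) = 5/3 - 1/L (v(L) = 55/33 - 1/L = 55*(1/33) - 1/L = 5/3 - 1/L)
-15242*1/((35656 + 43512)*((18020 - 1*(-2054)) + v(167))) = -15242*1/((35656 + 43512)*((18020 - 1*(-2054)) + (5/3 - 1/167))) = -15242*1/(79168*((18020 + 2054) + (5/3 - 1*1/167))) = -15242*1/(79168*(20074 + (5/3 - 1/167))) = -15242*1/(79168*(20074 + 832/501)) = -15242/(79168*(10057906/501)) = -15242/796264302208/501 = -15242*501/796264302208 = -3818121/398132151104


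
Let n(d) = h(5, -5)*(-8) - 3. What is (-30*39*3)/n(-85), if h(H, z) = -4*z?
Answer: 3510/163 ≈ 21.534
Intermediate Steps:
n(d) = -163 (n(d) = -4*(-5)*(-8) - 3 = 20*(-8) - 3 = -160 - 3 = -163)
(-30*39*3)/n(-85) = (-30*39*3)/(-163) = -1170*3*(-1/163) = -3510*(-1/163) = 3510/163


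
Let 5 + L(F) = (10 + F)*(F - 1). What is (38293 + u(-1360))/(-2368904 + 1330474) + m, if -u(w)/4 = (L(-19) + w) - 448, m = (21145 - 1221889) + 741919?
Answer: -95291537915/207686 ≈ -4.5883e+5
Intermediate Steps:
m = -458825 (m = -1200744 + 741919 = -458825)
L(F) = -5 + (-1 + F)*(10 + F) (L(F) = -5 + (10 + F)*(F - 1) = -5 + (10 + F)*(-1 + F) = -5 + (-1 + F)*(10 + F))
u(w) = 1092 - 4*w (u(w) = -4*(((-15 + (-19)² + 9*(-19)) + w) - 448) = -4*(((-15 + 361 - 171) + w) - 448) = -4*((175 + w) - 448) = -4*(-273 + w) = 1092 - 4*w)
(38293 + u(-1360))/(-2368904 + 1330474) + m = (38293 + (1092 - 4*(-1360)))/(-2368904 + 1330474) - 458825 = (38293 + (1092 + 5440))/(-1038430) - 458825 = (38293 + 6532)*(-1/1038430) - 458825 = 44825*(-1/1038430) - 458825 = -8965/207686 - 458825 = -95291537915/207686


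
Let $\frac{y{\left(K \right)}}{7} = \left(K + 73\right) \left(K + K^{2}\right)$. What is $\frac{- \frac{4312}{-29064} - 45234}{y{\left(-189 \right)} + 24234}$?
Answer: $\frac{3353767}{2137371750} \approx 0.0015691$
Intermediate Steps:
$y{\left(K \right)} = 7 \left(73 + K\right) \left(K + K^{2}\right)$ ($y{\left(K \right)} = 7 \left(K + 73\right) \left(K + K^{2}\right) = 7 \left(73 + K\right) \left(K + K^{2}\right)$)
$\frac{- \frac{4312}{-29064} - 45234}{y{\left(-189 \right)} + 24234} = \frac{- \frac{4312}{-29064} - 45234}{7 \left(-189\right) \left(73 + \left(-189\right)^{2} + 74 \left(-189\right)\right) + 24234} = \frac{\left(-4312\right) \left(- \frac{1}{29064}\right) - 45234}{7 \left(-189\right) \left(73 + 35721 - 13986\right) + 24234} = \frac{\frac{77}{519} - 45234}{7 \left(-189\right) 21808 + 24234} = - \frac{23476369}{519 \left(-28851984 + 24234\right)} = - \frac{23476369}{519 \left(-28827750\right)} = \left(- \frac{23476369}{519}\right) \left(- \frac{1}{28827750}\right) = \frac{3353767}{2137371750}$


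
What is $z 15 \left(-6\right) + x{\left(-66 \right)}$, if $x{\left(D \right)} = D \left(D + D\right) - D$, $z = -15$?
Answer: $10128$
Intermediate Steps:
$x{\left(D \right)} = - D + 2 D^{2}$ ($x{\left(D \right)} = D 2 D - D = 2 D^{2} - D = - D + 2 D^{2}$)
$z 15 \left(-6\right) + x{\left(-66 \right)} = \left(-15\right) 15 \left(-6\right) - 66 \left(-1 + 2 \left(-66\right)\right) = \left(-225\right) \left(-6\right) - 66 \left(-1 - 132\right) = 1350 - -8778 = 1350 + 8778 = 10128$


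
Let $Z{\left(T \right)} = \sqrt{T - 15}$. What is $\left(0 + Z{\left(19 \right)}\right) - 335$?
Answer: $-333$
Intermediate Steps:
$Z{\left(T \right)} = \sqrt{-15 + T}$
$\left(0 + Z{\left(19 \right)}\right) - 335 = \left(0 + \sqrt{-15 + 19}\right) - 335 = \left(0 + \sqrt{4}\right) - 335 = \left(0 + 2\right) - 335 = 2 - 335 = -333$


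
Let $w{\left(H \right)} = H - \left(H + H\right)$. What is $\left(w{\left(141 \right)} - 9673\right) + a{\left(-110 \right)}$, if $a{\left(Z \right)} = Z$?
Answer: $-9924$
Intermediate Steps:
$w{\left(H \right)} = - H$ ($w{\left(H \right)} = H - 2 H = - H$)
$\left(w{\left(141 \right)} - 9673\right) + a{\left(-110 \right)} = \left(\left(-1\right) 141 - 9673\right) - 110 = \left(-141 - 9673\right) - 110 = -9814 - 110 = -9924$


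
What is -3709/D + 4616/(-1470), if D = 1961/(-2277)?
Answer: 6202837867/1441335 ≈ 4303.5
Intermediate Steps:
D = -1961/2277 (D = 1961*(-1/2277) = -1961/2277 ≈ -0.86122)
-3709/D + 4616/(-1470) = -3709/(-1961/2277) + 4616/(-1470) = -3709*(-2277/1961) + 4616*(-1/1470) = 8445393/1961 - 2308/735 = 6202837867/1441335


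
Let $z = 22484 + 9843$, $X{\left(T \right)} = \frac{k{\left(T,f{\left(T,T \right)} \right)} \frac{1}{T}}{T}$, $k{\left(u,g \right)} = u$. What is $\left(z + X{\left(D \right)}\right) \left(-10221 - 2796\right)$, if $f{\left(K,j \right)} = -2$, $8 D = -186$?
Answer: $- \frac{13044799973}{31} \approx -4.208 \cdot 10^{8}$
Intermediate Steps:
$D = - \frac{93}{4}$ ($D = \frac{1}{8} \left(-186\right) = - \frac{93}{4} \approx -23.25$)
$X{\left(T \right)} = \frac{1}{T}$ ($X{\left(T \right)} = \frac{T \frac{1}{T}}{T} = 1 \frac{1}{T} = \frac{1}{T}$)
$z = 32327$
$\left(z + X{\left(D \right)}\right) \left(-10221 - 2796\right) = \left(32327 + \frac{1}{- \frac{93}{4}}\right) \left(-10221 - 2796\right) = \left(32327 - \frac{4}{93}\right) \left(-13017\right) = \frac{3006407}{93} \left(-13017\right) = - \frac{13044799973}{31}$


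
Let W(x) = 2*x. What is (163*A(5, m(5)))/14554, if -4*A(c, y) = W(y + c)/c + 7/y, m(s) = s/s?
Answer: -7661/291080 ≈ -0.026319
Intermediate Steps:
m(s) = 1
A(c, y) = -7/(4*y) - (2*c + 2*y)/(4*c) (A(c, y) = -((2*(y + c))/c + 7/y)/4 = -((2*(c + y))/c + 7/y)/4 = -((2*c + 2*y)/c + 7/y)/4 = -(7/y + (2*c + 2*y)/c)/4 = -7/(4*y) - (2*c + 2*y)/(4*c))
(163*A(5, m(5)))/14554 = (163*(-½ - 7/4/1 - ½*1/5))/14554 = (163*(-½ - 7/4*1 - ½*1*⅕))*(1/14554) = (163*(-½ - 7/4 - ⅒))*(1/14554) = (163*(-47/20))*(1/14554) = -7661/20*1/14554 = -7661/291080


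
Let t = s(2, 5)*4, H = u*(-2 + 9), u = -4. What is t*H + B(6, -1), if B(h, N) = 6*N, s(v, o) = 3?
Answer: -342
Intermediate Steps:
H = -28 (H = -4*(-2 + 9) = -4*7 = -28)
t = 12 (t = 3*4 = 12)
t*H + B(6, -1) = 12*(-28) + 6*(-1) = -336 - 6 = -342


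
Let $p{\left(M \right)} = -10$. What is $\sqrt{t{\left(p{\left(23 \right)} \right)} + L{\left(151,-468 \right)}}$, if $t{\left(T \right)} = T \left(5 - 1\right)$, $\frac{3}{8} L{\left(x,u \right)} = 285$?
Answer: $12 \sqrt{5} \approx 26.833$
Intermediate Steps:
$L{\left(x,u \right)} = 760$ ($L{\left(x,u \right)} = \frac{8}{3} \cdot 285 = 760$)
$t{\left(T \right)} = 4 T$ ($t{\left(T \right)} = T 4 = 4 T$)
$\sqrt{t{\left(p{\left(23 \right)} \right)} + L{\left(151,-468 \right)}} = \sqrt{4 \left(-10\right) + 760} = \sqrt{-40 + 760} = \sqrt{720} = 12 \sqrt{5}$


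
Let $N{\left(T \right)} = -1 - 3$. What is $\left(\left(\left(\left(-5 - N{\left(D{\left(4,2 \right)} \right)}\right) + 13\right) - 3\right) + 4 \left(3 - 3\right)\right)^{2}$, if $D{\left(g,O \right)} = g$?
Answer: $81$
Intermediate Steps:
$N{\left(T \right)} = -4$
$\left(\left(\left(\left(-5 - N{\left(D{\left(4,2 \right)} \right)}\right) + 13\right) - 3\right) + 4 \left(3 - 3\right)\right)^{2} = \left(\left(\left(\left(-5 - -4\right) + 13\right) - 3\right) + 4 \left(3 - 3\right)\right)^{2} = \left(\left(\left(\left(-5 + 4\right) + 13\right) - 3\right) + 4 \cdot 0\right)^{2} = \left(\left(\left(-1 + 13\right) - 3\right) + 0\right)^{2} = \left(\left(12 - 3\right) + 0\right)^{2} = \left(9 + 0\right)^{2} = 9^{2} = 81$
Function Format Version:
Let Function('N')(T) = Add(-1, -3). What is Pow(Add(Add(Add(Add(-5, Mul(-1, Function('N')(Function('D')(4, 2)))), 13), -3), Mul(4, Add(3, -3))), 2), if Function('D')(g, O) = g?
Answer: 81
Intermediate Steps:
Function('N')(T) = -4
Pow(Add(Add(Add(Add(-5, Mul(-1, Function('N')(Function('D')(4, 2)))), 13), -3), Mul(4, Add(3, -3))), 2) = Pow(Add(Add(Add(Add(-5, Mul(-1, -4)), 13), -3), Mul(4, Add(3, -3))), 2) = Pow(Add(Add(Add(Add(-5, 4), 13), -3), Mul(4, 0)), 2) = Pow(Add(Add(Add(-1, 13), -3), 0), 2) = Pow(Add(Add(12, -3), 0), 2) = Pow(Add(9, 0), 2) = Pow(9, 2) = 81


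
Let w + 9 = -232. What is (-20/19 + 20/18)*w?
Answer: -2410/171 ≈ -14.094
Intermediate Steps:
w = -241 (w = -9 - 232 = -241)
(-20/19 + 20/18)*w = (-20/19 + 20/18)*(-241) = (-20*1/19 + 20*(1/18))*(-241) = (-20/19 + 10/9)*(-241) = (10/171)*(-241) = -2410/171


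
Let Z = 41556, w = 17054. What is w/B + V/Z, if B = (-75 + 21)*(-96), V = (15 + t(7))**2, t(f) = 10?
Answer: 29664001/8976096 ≈ 3.3048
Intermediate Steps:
V = 625 (V = (15 + 10)**2 = 25**2 = 625)
B = 5184 (B = -54*(-96) = 5184)
w/B + V/Z = 17054/5184 + 625/41556 = 17054*(1/5184) + 625*(1/41556) = 8527/2592 + 625/41556 = 29664001/8976096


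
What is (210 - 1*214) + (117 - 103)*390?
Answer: 5456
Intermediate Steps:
(210 - 1*214) + (117 - 103)*390 = (210 - 214) + 14*390 = -4 + 5460 = 5456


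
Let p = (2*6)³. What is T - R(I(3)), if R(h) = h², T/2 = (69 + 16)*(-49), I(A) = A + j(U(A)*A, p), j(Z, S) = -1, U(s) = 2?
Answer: -8334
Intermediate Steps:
p = 1728 (p = 12³ = 1728)
I(A) = -1 + A (I(A) = A - 1 = -1 + A)
T = -8330 (T = 2*((69 + 16)*(-49)) = 2*(85*(-49)) = 2*(-4165) = -8330)
T - R(I(3)) = -8330 - (-1 + 3)² = -8330 - 1*2² = -8330 - 1*4 = -8330 - 4 = -8334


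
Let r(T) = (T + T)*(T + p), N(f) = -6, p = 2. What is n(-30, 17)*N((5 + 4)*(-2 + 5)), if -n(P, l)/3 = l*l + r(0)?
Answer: 5202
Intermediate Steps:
r(T) = 2*T*(2 + T) (r(T) = (T + T)*(T + 2) = (2*T)*(2 + T) = 2*T*(2 + T))
n(P, l) = -3*l² (n(P, l) = -3*(l*l + 2*0*(2 + 0)) = -3*(l² + 2*0*2) = -3*(l² + 0) = -3*l²)
n(-30, 17)*N((5 + 4)*(-2 + 5)) = -3*17²*(-6) = -3*289*(-6) = -867*(-6) = 5202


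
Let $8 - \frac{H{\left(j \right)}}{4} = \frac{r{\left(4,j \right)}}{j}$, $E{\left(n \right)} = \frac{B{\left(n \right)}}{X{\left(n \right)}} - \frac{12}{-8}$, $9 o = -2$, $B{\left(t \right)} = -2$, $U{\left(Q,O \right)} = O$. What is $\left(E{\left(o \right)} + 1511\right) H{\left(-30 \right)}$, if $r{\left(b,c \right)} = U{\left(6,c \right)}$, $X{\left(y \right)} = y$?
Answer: $42602$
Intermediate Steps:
$o = - \frac{2}{9}$ ($o = \frac{1}{9} \left(-2\right) = - \frac{2}{9} \approx -0.22222$)
$r{\left(b,c \right)} = c$
$E{\left(n \right)} = \frac{3}{2} - \frac{2}{n}$ ($E{\left(n \right)} = - \frac{2}{n} - \frac{12}{-8} = - \frac{2}{n} - - \frac{3}{2} = - \frac{2}{n} + \frac{3}{2} = \frac{3}{2} - \frac{2}{n}$)
$H{\left(j \right)} = 28$ ($H{\left(j \right)} = 32 - 4 \frac{j}{j} = 32 - 4 = 28$)
$\left(E{\left(o \right)} + 1511\right) H{\left(-30 \right)} = \left(\left(\frac{3}{2} - \frac{2}{- \frac{2}{9}}\right) + 1511\right) 28 = \left(\left(\frac{3}{2} - -9\right) + 1511\right) 28 = \left(\left(\frac{3}{2} + 9\right) + 1511\right) 28 = \left(\frac{21}{2} + 1511\right) 28 = \frac{3043}{2} \cdot 28 = 42602$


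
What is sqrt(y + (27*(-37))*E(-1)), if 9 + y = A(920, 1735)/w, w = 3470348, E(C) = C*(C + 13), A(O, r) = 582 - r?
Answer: sqrt(36066717317968393)/1735174 ≈ 109.45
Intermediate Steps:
E(C) = C*(13 + C)
y = -31234285/3470348 (y = -9 + (582 - 1*1735)/3470348 = -9 + (582 - 1735)*(1/3470348) = -9 - 1153*1/3470348 = -9 - 1153/3470348 = -31234285/3470348 ≈ -9.0003)
sqrt(y + (27*(-37))*E(-1)) = sqrt(-31234285/3470348 + (27*(-37))*(-(13 - 1))) = sqrt(-31234285/3470348 - (-999)*12) = sqrt(-31234285/3470348 - 999*(-12)) = sqrt(-31234285/3470348 + 11988) = sqrt(41571297539/3470348) = sqrt(36066717317968393)/1735174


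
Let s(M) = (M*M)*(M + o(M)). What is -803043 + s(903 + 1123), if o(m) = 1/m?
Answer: 8315272559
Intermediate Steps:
s(M) = M²*(M + 1/M) (s(M) = (M*M)*(M + 1/M) = M²*(M + 1/M))
-803043 + s(903 + 1123) = -803043 + ((903 + 1123) + (903 + 1123)³) = -803043 + (2026 + 2026³) = -803043 + (2026 + 8316073576) = -803043 + 8316075602 = 8315272559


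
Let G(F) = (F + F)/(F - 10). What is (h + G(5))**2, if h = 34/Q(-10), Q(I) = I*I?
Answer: 6889/2500 ≈ 2.7556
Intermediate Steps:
G(F) = 2*F/(-10 + F) (G(F) = (2*F)/(-10 + F) = 2*F/(-10 + F))
Q(I) = I**2
h = 17/50 (h = 34/((-10)**2) = 34/100 = 34*(1/100) = 17/50 ≈ 0.34000)
(h + G(5))**2 = (17/50 + 2*5/(-10 + 5))**2 = (17/50 + 2*5/(-5))**2 = (17/50 + 2*5*(-1/5))**2 = (17/50 - 2)**2 = (-83/50)**2 = 6889/2500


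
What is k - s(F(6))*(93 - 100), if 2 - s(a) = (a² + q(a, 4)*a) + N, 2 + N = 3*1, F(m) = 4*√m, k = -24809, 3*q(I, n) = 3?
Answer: -25474 - 28*√6 ≈ -25543.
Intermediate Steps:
q(I, n) = 1 (q(I, n) = (⅓)*3 = 1)
N = 1 (N = -2 + 3*1 = -2 + 3 = 1)
s(a) = 1 - a - a² (s(a) = 2 - ((a² + 1*a) + 1) = 2 - ((a² + a) + 1) = 2 - ((a + a²) + 1) = 2 - (1 + a + a²) = 2 + (-1 - a - a²) = 1 - a - a²)
k - s(F(6))*(93 - 100) = -24809 - (1 - 4*√6 - (4*√6)²)*(93 - 100) = -24809 - (1 - 4*√6 - 1*96)*(-7) = -24809 - (1 - 4*√6 - 96)*(-7) = -24809 - (-95 - 4*√6)*(-7) = -24809 - (665 + 28*√6) = -24809 + (-665 - 28*√6) = -25474 - 28*√6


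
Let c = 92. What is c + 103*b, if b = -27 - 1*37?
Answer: -6500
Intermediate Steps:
b = -64 (b = -27 - 37 = -64)
c + 103*b = 92 + 103*(-64) = 92 - 6592 = -6500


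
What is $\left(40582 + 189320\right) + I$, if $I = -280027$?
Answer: $-50125$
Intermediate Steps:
$\left(40582 + 189320\right) + I = \left(40582 + 189320\right) - 280027 = 229902 - 280027 = -50125$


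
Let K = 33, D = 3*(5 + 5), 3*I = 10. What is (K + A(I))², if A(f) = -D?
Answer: 9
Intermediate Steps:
I = 10/3 (I = (⅓)*10 = 10/3 ≈ 3.3333)
D = 30 (D = 3*10 = 30)
A(f) = -30 (A(f) = -1*30 = -30)
(K + A(I))² = (33 - 30)² = 3² = 9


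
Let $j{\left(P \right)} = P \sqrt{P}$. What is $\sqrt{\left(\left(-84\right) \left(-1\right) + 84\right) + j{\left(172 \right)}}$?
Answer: $2 \sqrt{42 + 86 \sqrt{43}} \approx 49.232$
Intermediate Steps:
$j{\left(P \right)} = P^{\frac{3}{2}}$
$\sqrt{\left(\left(-84\right) \left(-1\right) + 84\right) + j{\left(172 \right)}} = \sqrt{\left(\left(-84\right) \left(-1\right) + 84\right) + 172^{\frac{3}{2}}} = \sqrt{\left(84 + 84\right) + 344 \sqrt{43}} = \sqrt{168 + 344 \sqrt{43}}$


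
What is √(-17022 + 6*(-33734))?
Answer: I*√219426 ≈ 468.43*I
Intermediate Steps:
√(-17022 + 6*(-33734)) = √(-17022 - 202404) = √(-219426) = I*√219426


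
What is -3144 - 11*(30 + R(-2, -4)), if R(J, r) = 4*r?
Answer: -3298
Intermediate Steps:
-3144 - 11*(30 + R(-2, -4)) = -3144 - 11*(30 + 4*(-4)) = -3144 - 11*(30 - 16) = -3144 - 11*14 = -3144 - 154 = -3298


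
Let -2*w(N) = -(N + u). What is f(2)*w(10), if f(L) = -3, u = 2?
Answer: -18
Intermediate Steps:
w(N) = 1 + N/2 (w(N) = -(-1)*(N + 2)/2 = -(-1)*(2 + N)/2 = -(-2 - N)/2 = 1 + N/2)
f(2)*w(10) = -3*(1 + (1/2)*10) = -3*(1 + 5) = -3*6 = -18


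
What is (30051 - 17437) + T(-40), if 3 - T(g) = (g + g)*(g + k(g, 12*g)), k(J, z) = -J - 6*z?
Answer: 243017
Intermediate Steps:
T(g) = 3 + 144*g² (T(g) = 3 - (g + g)*(g + (-g - 72*g)) = 3 - 2*g*(g + (-g - 72*g)) = 3 - 2*g*(g - 73*g) = 3 - 2*g*(-72*g) = 3 - (-144)*g² = 3 + 144*g²)
(30051 - 17437) + T(-40) = (30051 - 17437) + (3 + 144*(-40)²) = 12614 + (3 + 144*1600) = 12614 + (3 + 230400) = 12614 + 230403 = 243017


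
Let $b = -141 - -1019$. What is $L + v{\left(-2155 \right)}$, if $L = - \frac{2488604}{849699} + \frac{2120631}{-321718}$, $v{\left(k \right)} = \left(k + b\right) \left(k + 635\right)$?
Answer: $\frac{530606813465735539}{273363462882} \approx 1.941 \cdot 10^{6}$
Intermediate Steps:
$b = 878$ ($b = -141 + 1019 = 878$)
$v{\left(k \right)} = \left(635 + k\right) \left(878 + k\right)$ ($v{\left(k \right)} = \left(k + 878\right) \left(k + 635\right) = \left(878 + k\right) \left(635 + k\right) = \left(635 + k\right) \left(878 + k\right)$)
$L = - \frac{2602526741741}{273363462882}$ ($L = \left(-2488604\right) \frac{1}{849699} + 2120631 \left(- \frac{1}{321718}\right) = - \frac{2488604}{849699} - \frac{2120631}{321718} = - \frac{2602526741741}{273363462882} \approx -9.5204$)
$L + v{\left(-2155 \right)} = - \frac{2602526741741}{273363462882} + \left(557530 + \left(-2155\right)^{2} + 1513 \left(-2155\right)\right) = - \frac{2602526741741}{273363462882} + \left(557530 + 4644025 - 3260515\right) = - \frac{2602526741741}{273363462882} + 1941040 = \frac{530606813465735539}{273363462882}$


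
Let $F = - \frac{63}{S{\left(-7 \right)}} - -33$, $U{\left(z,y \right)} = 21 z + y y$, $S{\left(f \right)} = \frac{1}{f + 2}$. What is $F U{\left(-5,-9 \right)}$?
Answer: $-8352$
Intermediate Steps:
$S{\left(f \right)} = \frac{1}{2 + f}$
$U{\left(z,y \right)} = y^{2} + 21 z$ ($U{\left(z,y \right)} = 21 z + y^{2} = y^{2} + 21 z$)
$F = 348$ ($F = - \frac{63}{\frac{1}{2 - 7}} - -33 = - \frac{63}{\frac{1}{-5}} + 33 = - \frac{63}{- \frac{1}{5}} + 33 = \left(-63\right) \left(-5\right) + 33 = 315 + 33 = 348$)
$F U{\left(-5,-9 \right)} = 348 \left(\left(-9\right)^{2} + 21 \left(-5\right)\right) = 348 \left(81 - 105\right) = 348 \left(-24\right) = -8352$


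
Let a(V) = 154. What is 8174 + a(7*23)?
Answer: 8328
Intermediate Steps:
8174 + a(7*23) = 8174 + 154 = 8328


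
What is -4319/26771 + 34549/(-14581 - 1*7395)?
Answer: -1019825623/588319496 ≈ -1.7335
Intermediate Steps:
-4319/26771 + 34549/(-14581 - 1*7395) = -4319*1/26771 + 34549/(-14581 - 7395) = -4319/26771 + 34549/(-21976) = -4319/26771 + 34549*(-1/21976) = -4319/26771 - 34549/21976 = -1019825623/588319496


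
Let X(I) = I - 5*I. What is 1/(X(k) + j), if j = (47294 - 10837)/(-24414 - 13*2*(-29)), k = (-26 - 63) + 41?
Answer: 23660/4506263 ≈ 0.0052505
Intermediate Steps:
k = -48 (k = -89 + 41 = -48)
X(I) = -4*I
j = -36457/23660 (j = 36457/(-24414 - 26*(-29)) = 36457/(-24414 + 754) = 36457/(-23660) = 36457*(-1/23660) = -36457/23660 ≈ -1.5409)
1/(X(k) + j) = 1/(-4*(-48) - 36457/23660) = 1/(192 - 36457/23660) = 1/(4506263/23660) = 23660/4506263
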